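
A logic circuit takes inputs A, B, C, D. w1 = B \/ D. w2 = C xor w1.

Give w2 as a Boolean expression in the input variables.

C xor (B \/ D)

w1 = B \/ D
w2 = C xor w1 = C xor (B \/ D)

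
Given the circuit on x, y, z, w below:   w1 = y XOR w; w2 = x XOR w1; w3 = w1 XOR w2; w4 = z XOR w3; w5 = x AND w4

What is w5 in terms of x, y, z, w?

w1 = y XOR w
w2 = x XOR w1 = x XOR (y XOR w)
w3 = w1 XOR w2 = (y XOR w) XOR (x XOR (y XOR w))
w4 = z XOR w3 = z XOR ((y XOR w) XOR (x XOR (y XOR w)))
w5 = x AND w4 = x AND (z XOR ((y XOR w) XOR (x XOR (y XOR w))))

x AND (z XOR ((y XOR w) XOR (x XOR (y XOR w))))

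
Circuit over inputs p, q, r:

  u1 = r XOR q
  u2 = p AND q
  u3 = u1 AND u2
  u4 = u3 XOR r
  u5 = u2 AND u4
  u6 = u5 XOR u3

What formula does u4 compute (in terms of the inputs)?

((r XOR q) AND (p AND q)) XOR r

u1 = r XOR q
u2 = p AND q
u3 = u1 AND u2 = (r XOR q) AND (p AND q)
u4 = u3 XOR r = ((r XOR q) AND (p AND q)) XOR r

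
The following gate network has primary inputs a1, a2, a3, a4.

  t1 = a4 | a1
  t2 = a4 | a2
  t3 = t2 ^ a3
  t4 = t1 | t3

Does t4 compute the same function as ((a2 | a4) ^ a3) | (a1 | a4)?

t1 = a4 | a1
t2 = a4 | a2
t3 = t2 ^ a3 = (a4 | a2) ^ a3
t4 = t1 | t3 = (a4 | a1) | ((a4 | a2) ^ a3)
At a1=0, a2=0, a3=0, a4=0: circuit gives 0, formula gives 0.
At a1=0, a2=0, a3=0, a4=1: circuit gives 1, formula gives 1.
Agrees on all 16 inputs.

Yes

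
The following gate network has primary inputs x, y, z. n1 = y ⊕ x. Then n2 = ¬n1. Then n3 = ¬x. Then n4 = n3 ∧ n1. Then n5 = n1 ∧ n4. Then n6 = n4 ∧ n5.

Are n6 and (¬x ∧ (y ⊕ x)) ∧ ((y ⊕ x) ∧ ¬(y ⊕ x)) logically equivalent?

No

n1 = y ⊕ x
n3 = ¬x
n4 = n3 ∧ n1 = ¬x ∧ (y ⊕ x)
n5 = n1 ∧ n4 = (y ⊕ x) ∧ (¬x ∧ (y ⊕ x))
n6 = n4 ∧ n5 = (¬x ∧ (y ⊕ x)) ∧ ((y ⊕ x) ∧ (¬x ∧ (y ⊕ x)))
At x=0, y=1, z=0: circuit gives 1, formula gives 0.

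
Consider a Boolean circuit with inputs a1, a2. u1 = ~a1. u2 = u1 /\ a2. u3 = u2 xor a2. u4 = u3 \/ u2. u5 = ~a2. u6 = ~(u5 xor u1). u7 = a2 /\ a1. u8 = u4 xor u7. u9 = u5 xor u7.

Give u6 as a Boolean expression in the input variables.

u1 = ~a1
u5 = ~a2
u6 = ~(u5 xor u1) = ~(~a2 xor ~a1)

~(~a2 xor ~a1)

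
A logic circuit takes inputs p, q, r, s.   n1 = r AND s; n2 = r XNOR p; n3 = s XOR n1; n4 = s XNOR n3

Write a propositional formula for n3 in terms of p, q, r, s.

s XOR (r AND s)

n1 = r AND s
n3 = s XOR n1 = s XOR (r AND s)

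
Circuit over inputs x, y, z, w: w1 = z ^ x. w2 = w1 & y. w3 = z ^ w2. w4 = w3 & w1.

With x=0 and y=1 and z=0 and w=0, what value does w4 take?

0

w1 = 0 ^ 0 = 0
w2 = 0 & 1 = 0
w3 = 0 ^ 0 = 0
w4 = 0 & 0 = 0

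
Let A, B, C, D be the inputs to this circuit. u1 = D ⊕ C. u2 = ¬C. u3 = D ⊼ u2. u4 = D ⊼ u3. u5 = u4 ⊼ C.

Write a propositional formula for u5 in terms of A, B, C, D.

u2 = ¬C
u3 = D ⊼ u2 = D ⊼ ¬C
u4 = D ⊼ u3 = D ⊼ (D ⊼ ¬C)
u5 = u4 ⊼ C = (D ⊼ (D ⊼ ¬C)) ⊼ C

(D ⊼ (D ⊼ ¬C)) ⊼ C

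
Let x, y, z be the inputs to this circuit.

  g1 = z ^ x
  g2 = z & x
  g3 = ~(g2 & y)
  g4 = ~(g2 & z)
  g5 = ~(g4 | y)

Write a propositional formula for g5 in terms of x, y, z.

~((~((z & x) & z)) | y)

g2 = z & x
g4 = ~(g2 & z) = ~((z & x) & z)
g5 = ~(g4 | y) = ~((~((z & x) & z)) | y)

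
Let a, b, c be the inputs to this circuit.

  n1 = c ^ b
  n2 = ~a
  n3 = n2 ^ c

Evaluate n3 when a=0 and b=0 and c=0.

n2 = ~0 = 1
n3 = 1 ^ 0 = 1

1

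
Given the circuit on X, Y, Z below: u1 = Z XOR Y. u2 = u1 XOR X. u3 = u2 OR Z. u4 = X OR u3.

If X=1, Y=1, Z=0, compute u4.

1

u1 = 0 XOR 1 = 1
u2 = 1 XOR 1 = 0
u3 = 0 OR 0 = 0
u4 = 1 OR 0 = 1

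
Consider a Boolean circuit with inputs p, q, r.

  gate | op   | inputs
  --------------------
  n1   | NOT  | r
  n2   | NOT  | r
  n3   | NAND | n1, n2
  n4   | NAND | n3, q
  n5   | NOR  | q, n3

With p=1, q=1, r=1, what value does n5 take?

0

n1 = NOT 1 = 0
n2 = NOT 1 = 0
n3 = 0 NAND 0 = 1
n5 = 1 NOR 1 = 0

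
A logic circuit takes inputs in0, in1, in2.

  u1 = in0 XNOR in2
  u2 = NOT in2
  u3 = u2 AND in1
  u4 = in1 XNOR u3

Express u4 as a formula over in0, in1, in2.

u2 = NOT in2
u3 = u2 AND in1 = NOT in2 AND in1
u4 = in1 XNOR u3 = in1 XNOR (NOT in2 AND in1)

in1 XNOR (NOT in2 AND in1)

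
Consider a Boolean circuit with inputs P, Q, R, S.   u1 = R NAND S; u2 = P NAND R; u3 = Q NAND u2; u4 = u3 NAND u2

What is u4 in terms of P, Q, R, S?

u2 = P NAND R
u3 = Q NAND u2 = Q NAND (P NAND R)
u4 = u3 NAND u2 = (Q NAND (P NAND R)) NAND (P NAND R)

(Q NAND (P NAND R)) NAND (P NAND R)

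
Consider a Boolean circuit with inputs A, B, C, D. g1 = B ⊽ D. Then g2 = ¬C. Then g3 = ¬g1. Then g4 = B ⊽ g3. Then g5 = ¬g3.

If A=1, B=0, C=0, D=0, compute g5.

1

g1 = 0 ⊽ 0 = 1
g3 = ¬1 = 0
g5 = ¬0 = 1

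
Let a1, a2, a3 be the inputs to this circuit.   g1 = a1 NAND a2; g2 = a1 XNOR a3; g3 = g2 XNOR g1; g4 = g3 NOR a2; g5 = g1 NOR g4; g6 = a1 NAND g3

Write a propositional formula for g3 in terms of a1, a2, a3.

(a1 XNOR a3) XNOR (a1 NAND a2)

g1 = a1 NAND a2
g2 = a1 XNOR a3
g3 = g2 XNOR g1 = (a1 XNOR a3) XNOR (a1 NAND a2)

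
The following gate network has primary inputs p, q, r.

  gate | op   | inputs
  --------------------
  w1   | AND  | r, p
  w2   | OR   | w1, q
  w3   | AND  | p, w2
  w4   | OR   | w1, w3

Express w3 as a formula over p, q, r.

p AND ((r AND p) OR q)

w1 = r AND p
w2 = w1 OR q = (r AND p) OR q
w3 = p AND w2 = p AND ((r AND p) OR q)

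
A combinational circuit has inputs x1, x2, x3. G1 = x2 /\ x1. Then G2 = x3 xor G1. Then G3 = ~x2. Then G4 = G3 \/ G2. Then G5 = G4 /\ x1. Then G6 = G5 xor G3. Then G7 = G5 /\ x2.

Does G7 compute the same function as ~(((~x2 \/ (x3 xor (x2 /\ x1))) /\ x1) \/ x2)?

G1 = x2 /\ x1
G2 = x3 xor G1 = x3 xor (x2 /\ x1)
G3 = ~x2
G4 = G3 \/ G2 = ~x2 \/ (x3 xor (x2 /\ x1))
G5 = G4 /\ x1 = (~x2 \/ (x3 xor (x2 /\ x1))) /\ x1
G7 = G5 /\ x2 = ((~x2 \/ (x3 xor (x2 /\ x1))) /\ x1) /\ x2
At x1=0, x2=0, x3=0: circuit gives 0, formula gives 1.

No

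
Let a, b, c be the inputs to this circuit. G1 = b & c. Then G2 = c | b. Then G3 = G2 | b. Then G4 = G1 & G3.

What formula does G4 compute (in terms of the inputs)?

(b & c) & ((c | b) | b)

G1 = b & c
G2 = c | b
G3 = G2 | b = (c | b) | b
G4 = G1 & G3 = (b & c) & ((c | b) | b)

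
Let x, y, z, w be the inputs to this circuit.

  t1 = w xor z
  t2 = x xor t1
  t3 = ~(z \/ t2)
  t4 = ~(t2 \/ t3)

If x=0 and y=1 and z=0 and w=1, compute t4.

0

t1 = 1 xor 0 = 1
t2 = 0 xor 1 = 1
t3 = ~(0 \/ 1) = 0
t4 = ~(1 \/ 0) = 0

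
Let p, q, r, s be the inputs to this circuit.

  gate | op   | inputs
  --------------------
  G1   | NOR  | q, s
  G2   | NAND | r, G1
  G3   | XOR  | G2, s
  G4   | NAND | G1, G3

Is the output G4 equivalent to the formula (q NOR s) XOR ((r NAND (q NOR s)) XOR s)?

No

G1 = q NOR s
G2 = r NAND G1 = r NAND (q NOR s)
G3 = G2 XOR s = (r NAND (q NOR s)) XOR s
G4 = G1 NAND G3 = (q NOR s) NAND ((r NAND (q NOR s)) XOR s)
At p=0, q=0, r=0, s=1: circuit gives 1, formula gives 0.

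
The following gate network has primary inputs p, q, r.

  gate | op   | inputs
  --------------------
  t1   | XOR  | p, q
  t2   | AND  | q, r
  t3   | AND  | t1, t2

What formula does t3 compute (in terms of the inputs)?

t1 = p XOR q
t2 = q AND r
t3 = t1 AND t2 = (p XOR q) AND (q AND r)

(p XOR q) AND (q AND r)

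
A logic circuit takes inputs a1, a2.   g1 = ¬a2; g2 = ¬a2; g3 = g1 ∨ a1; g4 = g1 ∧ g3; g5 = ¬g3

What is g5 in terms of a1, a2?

¬(¬a2 ∨ a1)

g1 = ¬a2
g3 = g1 ∨ a1 = ¬a2 ∨ a1
g5 = ¬g3 = ¬(¬a2 ∨ a1)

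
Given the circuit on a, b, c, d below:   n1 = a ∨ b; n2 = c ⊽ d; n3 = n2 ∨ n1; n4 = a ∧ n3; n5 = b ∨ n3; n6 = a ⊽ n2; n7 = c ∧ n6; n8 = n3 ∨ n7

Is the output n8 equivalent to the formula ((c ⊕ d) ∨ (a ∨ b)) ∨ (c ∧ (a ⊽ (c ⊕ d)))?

n1 = a ∨ b
n2 = c ⊽ d
n3 = n2 ∨ n1 = (c ⊽ d) ∨ (a ∨ b)
n6 = a ⊽ n2 = a ⊽ (c ⊽ d)
n7 = c ∧ n6 = c ∧ (a ⊽ (c ⊽ d))
n8 = n3 ∨ n7 = ((c ⊽ d) ∨ (a ∨ b)) ∨ (c ∧ (a ⊽ (c ⊽ d)))
At a=0, b=0, c=0, d=0: circuit gives 1, formula gives 0.

No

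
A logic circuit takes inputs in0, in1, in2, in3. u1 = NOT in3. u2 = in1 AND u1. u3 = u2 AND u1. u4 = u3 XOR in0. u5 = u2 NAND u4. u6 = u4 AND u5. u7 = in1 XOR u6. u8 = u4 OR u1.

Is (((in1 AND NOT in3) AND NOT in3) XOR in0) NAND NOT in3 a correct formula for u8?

No

u1 = NOT in3
u2 = in1 AND u1 = in1 AND NOT in3
u3 = u2 AND u1 = (in1 AND NOT in3) AND NOT in3
u4 = u3 XOR in0 = ((in1 AND NOT in3) AND NOT in3) XOR in0
u8 = u4 OR u1 = (((in1 AND NOT in3) AND NOT in3) XOR in0) OR NOT in3
At in0=0, in1=0, in2=0, in3=1: circuit gives 0, formula gives 1.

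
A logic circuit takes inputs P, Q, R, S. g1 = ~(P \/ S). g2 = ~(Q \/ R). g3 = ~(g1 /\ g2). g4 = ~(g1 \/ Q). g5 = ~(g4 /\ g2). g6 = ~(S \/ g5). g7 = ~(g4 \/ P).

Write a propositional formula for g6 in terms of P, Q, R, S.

g1 = ~(P \/ S)
g2 = ~(Q \/ R)
g4 = ~(g1 \/ Q) = ~((~(P \/ S)) \/ Q)
g5 = ~(g4 /\ g2) = ~((~((~(P \/ S)) \/ Q)) /\ (~(Q \/ R)))
g6 = ~(S \/ g5) = ~(S \/ (~((~((~(P \/ S)) \/ Q)) /\ (~(Q \/ R)))))

~(S \/ (~((~((~(P \/ S)) \/ Q)) /\ (~(Q \/ R)))))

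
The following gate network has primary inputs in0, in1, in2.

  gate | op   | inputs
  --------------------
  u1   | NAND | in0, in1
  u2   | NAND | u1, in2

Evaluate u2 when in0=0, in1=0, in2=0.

1

u1 = 0 NAND 0 = 1
u2 = 1 NAND 0 = 1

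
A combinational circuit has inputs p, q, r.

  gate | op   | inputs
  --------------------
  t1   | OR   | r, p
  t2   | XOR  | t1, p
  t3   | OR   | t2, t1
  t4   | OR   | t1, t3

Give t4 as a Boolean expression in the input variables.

t1 = r OR p
t2 = t1 XOR p = (r OR p) XOR p
t3 = t2 OR t1 = ((r OR p) XOR p) OR (r OR p)
t4 = t1 OR t3 = (r OR p) OR (((r OR p) XOR p) OR (r OR p))

(r OR p) OR (((r OR p) XOR p) OR (r OR p))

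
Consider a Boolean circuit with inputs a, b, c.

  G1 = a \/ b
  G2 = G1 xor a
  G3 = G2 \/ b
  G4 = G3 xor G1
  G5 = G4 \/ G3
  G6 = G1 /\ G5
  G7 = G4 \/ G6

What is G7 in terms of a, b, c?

G1 = a \/ b
G2 = G1 xor a = (a \/ b) xor a
G3 = G2 \/ b = ((a \/ b) xor a) \/ b
G4 = G3 xor G1 = (((a \/ b) xor a) \/ b) xor (a \/ b)
G5 = G4 \/ G3 = ((((a \/ b) xor a) \/ b) xor (a \/ b)) \/ (((a \/ b) xor a) \/ b)
G6 = G1 /\ G5 = (a \/ b) /\ (((((a \/ b) xor a) \/ b) xor (a \/ b)) \/ (((a \/ b) xor a) \/ b))
G7 = G4 \/ G6 = ((((a \/ b) xor a) \/ b) xor (a \/ b)) \/ ((a \/ b) /\ (((((a \/ b) xor a) \/ b) xor (a \/ b)) \/ (((a \/ b) xor a) \/ b)))

((((a \/ b) xor a) \/ b) xor (a \/ b)) \/ ((a \/ b) /\ (((((a \/ b) xor a) \/ b) xor (a \/ b)) \/ (((a \/ b) xor a) \/ b)))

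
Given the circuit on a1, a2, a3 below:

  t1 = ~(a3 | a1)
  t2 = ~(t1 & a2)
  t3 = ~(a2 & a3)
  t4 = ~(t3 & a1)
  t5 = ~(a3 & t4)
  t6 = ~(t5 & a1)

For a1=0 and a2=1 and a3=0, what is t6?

1

t3 = ~(1 & 0) = 1
t4 = ~(1 & 0) = 1
t5 = ~(0 & 1) = 1
t6 = ~(1 & 0) = 1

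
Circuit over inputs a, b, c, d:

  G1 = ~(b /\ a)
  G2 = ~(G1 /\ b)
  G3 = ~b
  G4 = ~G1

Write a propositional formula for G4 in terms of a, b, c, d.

~(~(b /\ a))

G1 = ~(b /\ a)
G4 = ~G1 = ~(~(b /\ a))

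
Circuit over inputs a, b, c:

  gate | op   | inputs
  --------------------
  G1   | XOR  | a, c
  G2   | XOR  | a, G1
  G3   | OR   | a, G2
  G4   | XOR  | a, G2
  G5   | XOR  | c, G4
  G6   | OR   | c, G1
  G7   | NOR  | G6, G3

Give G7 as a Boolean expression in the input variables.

(c OR (a XOR c)) NOR (a OR (a XOR (a XOR c)))

G1 = a XOR c
G2 = a XOR G1 = a XOR (a XOR c)
G3 = a OR G2 = a OR (a XOR (a XOR c))
G6 = c OR G1 = c OR (a XOR c)
G7 = G6 NOR G3 = (c OR (a XOR c)) NOR (a OR (a XOR (a XOR c)))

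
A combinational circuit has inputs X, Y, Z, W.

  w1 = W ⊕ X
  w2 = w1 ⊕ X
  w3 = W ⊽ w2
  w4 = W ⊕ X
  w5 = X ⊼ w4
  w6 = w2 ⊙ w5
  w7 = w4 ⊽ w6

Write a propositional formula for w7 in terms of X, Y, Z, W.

(W ⊕ X) ⊽ (((W ⊕ X) ⊕ X) ⊙ (X ⊼ (W ⊕ X)))

w1 = W ⊕ X
w2 = w1 ⊕ X = (W ⊕ X) ⊕ X
w4 = W ⊕ X
w5 = X ⊼ w4 = X ⊼ (W ⊕ X)
w6 = w2 ⊙ w5 = ((W ⊕ X) ⊕ X) ⊙ (X ⊼ (W ⊕ X))
w7 = w4 ⊽ w6 = (W ⊕ X) ⊽ (((W ⊕ X) ⊕ X) ⊙ (X ⊼ (W ⊕ X)))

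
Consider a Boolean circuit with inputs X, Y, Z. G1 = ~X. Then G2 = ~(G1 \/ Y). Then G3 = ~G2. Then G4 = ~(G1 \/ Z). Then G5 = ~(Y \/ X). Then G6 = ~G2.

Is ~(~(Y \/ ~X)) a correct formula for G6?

Yes

G1 = ~X
G2 = ~(G1 \/ Y) = ~(~X \/ Y)
G6 = ~G2 = ~(~(~X \/ Y))
At X=1, Y=0, Z=0: circuit gives 0, formula gives 0.
At X=0, Y=0, Z=0: circuit gives 1, formula gives 1.
Agrees on all 8 inputs.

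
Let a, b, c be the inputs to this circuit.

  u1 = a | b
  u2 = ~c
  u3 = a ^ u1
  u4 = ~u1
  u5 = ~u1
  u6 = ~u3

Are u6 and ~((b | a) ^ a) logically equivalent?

Yes

u1 = a | b
u3 = a ^ u1 = a ^ (a | b)
u6 = ~u3 = ~(a ^ (a | b))
At a=0, b=1, c=0: circuit gives 0, formula gives 0.
At a=0, b=0, c=0: circuit gives 1, formula gives 1.
Agrees on all 8 inputs.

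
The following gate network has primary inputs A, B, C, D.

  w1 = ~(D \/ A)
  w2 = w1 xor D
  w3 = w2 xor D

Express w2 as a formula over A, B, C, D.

(~(D \/ A)) xor D

w1 = ~(D \/ A)
w2 = w1 xor D = (~(D \/ A)) xor D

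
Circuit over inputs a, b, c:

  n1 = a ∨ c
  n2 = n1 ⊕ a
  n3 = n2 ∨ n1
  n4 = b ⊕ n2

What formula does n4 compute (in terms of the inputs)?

n1 = a ∨ c
n2 = n1 ⊕ a = (a ∨ c) ⊕ a
n4 = b ⊕ n2 = b ⊕ ((a ∨ c) ⊕ a)

b ⊕ ((a ∨ c) ⊕ a)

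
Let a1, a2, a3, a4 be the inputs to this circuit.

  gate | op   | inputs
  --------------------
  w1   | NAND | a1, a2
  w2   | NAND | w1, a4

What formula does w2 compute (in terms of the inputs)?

w1 = a1 NAND a2
w2 = w1 NAND a4 = (a1 NAND a2) NAND a4

(a1 NAND a2) NAND a4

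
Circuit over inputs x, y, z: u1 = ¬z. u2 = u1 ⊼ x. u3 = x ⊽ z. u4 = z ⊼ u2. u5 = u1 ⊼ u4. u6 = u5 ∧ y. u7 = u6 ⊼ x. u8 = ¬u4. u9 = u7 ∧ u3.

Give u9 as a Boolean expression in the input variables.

(((¬z ⊼ (z ⊼ (¬z ⊼ x))) ∧ y) ⊼ x) ∧ (x ⊽ z)

u1 = ¬z
u2 = u1 ⊼ x = ¬z ⊼ x
u3 = x ⊽ z
u4 = z ⊼ u2 = z ⊼ (¬z ⊼ x)
u5 = u1 ⊼ u4 = ¬z ⊼ (z ⊼ (¬z ⊼ x))
u6 = u5 ∧ y = (¬z ⊼ (z ⊼ (¬z ⊼ x))) ∧ y
u7 = u6 ⊼ x = ((¬z ⊼ (z ⊼ (¬z ⊼ x))) ∧ y) ⊼ x
u9 = u7 ∧ u3 = (((¬z ⊼ (z ⊼ (¬z ⊼ x))) ∧ y) ⊼ x) ∧ (x ⊽ z)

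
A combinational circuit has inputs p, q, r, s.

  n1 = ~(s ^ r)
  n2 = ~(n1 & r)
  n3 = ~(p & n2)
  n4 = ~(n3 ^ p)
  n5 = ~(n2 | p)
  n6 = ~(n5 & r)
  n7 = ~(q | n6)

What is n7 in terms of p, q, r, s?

~(q | (~((~((~((~(s ^ r)) & r)) | p)) & r)))

n1 = ~(s ^ r)
n2 = ~(n1 & r) = ~((~(s ^ r)) & r)
n5 = ~(n2 | p) = ~((~((~(s ^ r)) & r)) | p)
n6 = ~(n5 & r) = ~((~((~((~(s ^ r)) & r)) | p)) & r)
n7 = ~(q | n6) = ~(q | (~((~((~((~(s ^ r)) & r)) | p)) & r)))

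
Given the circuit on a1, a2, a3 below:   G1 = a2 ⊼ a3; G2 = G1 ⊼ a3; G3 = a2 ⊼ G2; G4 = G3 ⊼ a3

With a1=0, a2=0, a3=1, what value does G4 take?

0

G1 = 0 ⊼ 1 = 1
G2 = 1 ⊼ 1 = 0
G3 = 0 ⊼ 0 = 1
G4 = 1 ⊼ 1 = 0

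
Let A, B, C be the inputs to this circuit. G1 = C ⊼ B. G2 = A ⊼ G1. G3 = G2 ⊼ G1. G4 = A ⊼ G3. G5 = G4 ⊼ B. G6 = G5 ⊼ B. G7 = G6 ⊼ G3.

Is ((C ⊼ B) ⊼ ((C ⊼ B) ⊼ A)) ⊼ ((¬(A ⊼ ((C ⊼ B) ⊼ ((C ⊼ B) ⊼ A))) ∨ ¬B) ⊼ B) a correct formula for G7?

Yes

G1 = C ⊼ B
G2 = A ⊼ G1 = A ⊼ (C ⊼ B)
G3 = G2 ⊼ G1 = (A ⊼ (C ⊼ B)) ⊼ (C ⊼ B)
G4 = A ⊼ G3 = A ⊼ ((A ⊼ (C ⊼ B)) ⊼ (C ⊼ B))
G5 = G4 ⊼ B = (A ⊼ ((A ⊼ (C ⊼ B)) ⊼ (C ⊼ B))) ⊼ B
G6 = G5 ⊼ B = ((A ⊼ ((A ⊼ (C ⊼ B)) ⊼ (C ⊼ B))) ⊼ B) ⊼ B
G7 = G6 ⊼ G3 = (((A ⊼ ((A ⊼ (C ⊼ B)) ⊼ (C ⊼ B))) ⊼ B) ⊼ B) ⊼ ((A ⊼ (C ⊼ B)) ⊼ (C ⊼ B))
At A=0, B=1, C=1: circuit gives 0, formula gives 0.
At A=0, B=0, C=0: circuit gives 1, formula gives 1.
Agrees on all 8 inputs.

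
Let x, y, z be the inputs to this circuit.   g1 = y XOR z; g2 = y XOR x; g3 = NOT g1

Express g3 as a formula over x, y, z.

NOT (y XOR z)

g1 = y XOR z
g3 = NOT g1 = NOT (y XOR z)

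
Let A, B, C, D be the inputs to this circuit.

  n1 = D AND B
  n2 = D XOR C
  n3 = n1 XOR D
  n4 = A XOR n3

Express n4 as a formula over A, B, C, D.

n1 = D AND B
n3 = n1 XOR D = (D AND B) XOR D
n4 = A XOR n3 = A XOR ((D AND B) XOR D)

A XOR ((D AND B) XOR D)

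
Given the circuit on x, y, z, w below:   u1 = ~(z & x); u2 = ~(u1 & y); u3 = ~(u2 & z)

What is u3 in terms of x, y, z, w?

~((~((~(z & x)) & y)) & z)

u1 = ~(z & x)
u2 = ~(u1 & y) = ~((~(z & x)) & y)
u3 = ~(u2 & z) = ~((~((~(z & x)) & y)) & z)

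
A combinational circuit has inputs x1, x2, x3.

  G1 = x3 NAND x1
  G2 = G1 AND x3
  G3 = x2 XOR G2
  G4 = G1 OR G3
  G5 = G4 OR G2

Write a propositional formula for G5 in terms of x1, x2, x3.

((x3 NAND x1) OR (x2 XOR ((x3 NAND x1) AND x3))) OR ((x3 NAND x1) AND x3)

G1 = x3 NAND x1
G2 = G1 AND x3 = (x3 NAND x1) AND x3
G3 = x2 XOR G2 = x2 XOR ((x3 NAND x1) AND x3)
G4 = G1 OR G3 = (x3 NAND x1) OR (x2 XOR ((x3 NAND x1) AND x3))
G5 = G4 OR G2 = ((x3 NAND x1) OR (x2 XOR ((x3 NAND x1) AND x3))) OR ((x3 NAND x1) AND x3)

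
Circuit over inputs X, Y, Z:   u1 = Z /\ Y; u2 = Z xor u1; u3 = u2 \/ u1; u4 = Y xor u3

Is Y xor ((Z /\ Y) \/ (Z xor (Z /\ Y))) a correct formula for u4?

Yes

u1 = Z /\ Y
u2 = Z xor u1 = Z xor (Z /\ Y)
u3 = u2 \/ u1 = (Z xor (Z /\ Y)) \/ (Z /\ Y)
u4 = Y xor u3 = Y xor ((Z xor (Z /\ Y)) \/ (Z /\ Y))
At X=0, Y=0, Z=0: circuit gives 0, formula gives 0.
At X=0, Y=0, Z=1: circuit gives 1, formula gives 1.
Agrees on all 8 inputs.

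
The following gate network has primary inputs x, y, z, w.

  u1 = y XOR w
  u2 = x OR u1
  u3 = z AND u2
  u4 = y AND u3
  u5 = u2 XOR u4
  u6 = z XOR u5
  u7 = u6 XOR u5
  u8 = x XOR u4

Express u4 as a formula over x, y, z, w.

y AND (z AND (x OR (y XOR w)))

u1 = y XOR w
u2 = x OR u1 = x OR (y XOR w)
u3 = z AND u2 = z AND (x OR (y XOR w))
u4 = y AND u3 = y AND (z AND (x OR (y XOR w)))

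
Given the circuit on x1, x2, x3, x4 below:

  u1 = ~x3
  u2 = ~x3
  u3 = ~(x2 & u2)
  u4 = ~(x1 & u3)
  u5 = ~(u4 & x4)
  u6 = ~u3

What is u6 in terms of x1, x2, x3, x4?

u2 = ~x3
u3 = ~(x2 & u2) = ~(x2 & ~x3)
u6 = ~u3 = ~(~(x2 & ~x3))

~(~(x2 & ~x3))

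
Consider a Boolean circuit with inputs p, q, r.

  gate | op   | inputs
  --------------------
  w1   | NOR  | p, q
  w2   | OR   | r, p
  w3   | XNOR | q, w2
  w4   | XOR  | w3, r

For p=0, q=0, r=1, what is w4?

w2 = 1 OR 0 = 1
w3 = 0 XNOR 1 = 0
w4 = 0 XOR 1 = 1

1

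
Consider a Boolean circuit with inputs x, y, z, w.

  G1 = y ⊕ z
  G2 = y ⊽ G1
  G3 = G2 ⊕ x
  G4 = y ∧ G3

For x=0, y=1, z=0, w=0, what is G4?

G1 = 1 ⊕ 0 = 1
G2 = 1 ⊽ 1 = 0
G3 = 0 ⊕ 0 = 0
G4 = 1 ∧ 0 = 0

0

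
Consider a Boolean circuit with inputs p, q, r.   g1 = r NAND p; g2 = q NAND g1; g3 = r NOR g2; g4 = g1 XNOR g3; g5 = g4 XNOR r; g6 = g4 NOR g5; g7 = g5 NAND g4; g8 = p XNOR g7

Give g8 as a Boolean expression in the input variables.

p XNOR ((((r NAND p) XNOR (r NOR (q NAND (r NAND p)))) XNOR r) NAND ((r NAND p) XNOR (r NOR (q NAND (r NAND p)))))

g1 = r NAND p
g2 = q NAND g1 = q NAND (r NAND p)
g3 = r NOR g2 = r NOR (q NAND (r NAND p))
g4 = g1 XNOR g3 = (r NAND p) XNOR (r NOR (q NAND (r NAND p)))
g5 = g4 XNOR r = ((r NAND p) XNOR (r NOR (q NAND (r NAND p)))) XNOR r
g7 = g5 NAND g4 = (((r NAND p) XNOR (r NOR (q NAND (r NAND p)))) XNOR r) NAND ((r NAND p) XNOR (r NOR (q NAND (r NAND p))))
g8 = p XNOR g7 = p XNOR ((((r NAND p) XNOR (r NOR (q NAND (r NAND p)))) XNOR r) NAND ((r NAND p) XNOR (r NOR (q NAND (r NAND p)))))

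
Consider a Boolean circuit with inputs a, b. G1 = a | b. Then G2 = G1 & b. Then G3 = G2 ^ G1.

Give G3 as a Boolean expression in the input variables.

((a | b) & b) ^ (a | b)

G1 = a | b
G2 = G1 & b = (a | b) & b
G3 = G2 ^ G1 = ((a | b) & b) ^ (a | b)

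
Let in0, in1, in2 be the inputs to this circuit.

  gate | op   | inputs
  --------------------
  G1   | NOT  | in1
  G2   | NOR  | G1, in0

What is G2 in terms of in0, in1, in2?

NOT in1 NOR in0

G1 = NOT in1
G2 = G1 NOR in0 = NOT in1 NOR in0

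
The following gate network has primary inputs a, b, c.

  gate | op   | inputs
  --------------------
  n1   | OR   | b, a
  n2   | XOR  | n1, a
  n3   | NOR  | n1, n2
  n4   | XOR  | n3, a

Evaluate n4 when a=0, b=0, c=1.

n1 = 0 OR 0 = 0
n2 = 0 XOR 0 = 0
n3 = 0 NOR 0 = 1
n4 = 1 XOR 0 = 1

1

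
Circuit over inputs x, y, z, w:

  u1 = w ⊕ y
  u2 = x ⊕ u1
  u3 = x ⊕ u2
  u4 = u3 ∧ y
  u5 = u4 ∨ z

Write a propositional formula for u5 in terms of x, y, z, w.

((x ⊕ (x ⊕ (w ⊕ y))) ∧ y) ∨ z

u1 = w ⊕ y
u2 = x ⊕ u1 = x ⊕ (w ⊕ y)
u3 = x ⊕ u2 = x ⊕ (x ⊕ (w ⊕ y))
u4 = u3 ∧ y = (x ⊕ (x ⊕ (w ⊕ y))) ∧ y
u5 = u4 ∨ z = ((x ⊕ (x ⊕ (w ⊕ y))) ∧ y) ∨ z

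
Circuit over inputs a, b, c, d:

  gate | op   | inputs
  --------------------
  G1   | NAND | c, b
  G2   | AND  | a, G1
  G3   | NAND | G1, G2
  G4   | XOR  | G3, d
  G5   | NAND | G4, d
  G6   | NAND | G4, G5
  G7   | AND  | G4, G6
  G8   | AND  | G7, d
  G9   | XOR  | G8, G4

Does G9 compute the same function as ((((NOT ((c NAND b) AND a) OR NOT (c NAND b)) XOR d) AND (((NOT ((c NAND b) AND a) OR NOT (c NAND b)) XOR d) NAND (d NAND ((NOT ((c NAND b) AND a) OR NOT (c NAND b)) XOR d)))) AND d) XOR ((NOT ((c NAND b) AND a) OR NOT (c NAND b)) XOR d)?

Yes

G1 = c NAND b
G2 = a AND G1 = a AND (c NAND b)
G3 = G1 NAND G2 = (c NAND b) NAND (a AND (c NAND b))
G4 = G3 XOR d = ((c NAND b) NAND (a AND (c NAND b))) XOR d
G5 = G4 NAND d = (((c NAND b) NAND (a AND (c NAND b))) XOR d) NAND d
G6 = G4 NAND G5 = (((c NAND b) NAND (a AND (c NAND b))) XOR d) NAND ((((c NAND b) NAND (a AND (c NAND b))) XOR d) NAND d)
G7 = G4 AND G6 = (((c NAND b) NAND (a AND (c NAND b))) XOR d) AND ((((c NAND b) NAND (a AND (c NAND b))) XOR d) NAND ((((c NAND b) NAND (a AND (c NAND b))) XOR d) NAND d))
G8 = G7 AND d = ((((c NAND b) NAND (a AND (c NAND b))) XOR d) AND ((((c NAND b) NAND (a AND (c NAND b))) XOR d) NAND ((((c NAND b) NAND (a AND (c NAND b))) XOR d) NAND d))) AND d
G9 = G8 XOR G4 = (((((c NAND b) NAND (a AND (c NAND b))) XOR d) AND ((((c NAND b) NAND (a AND (c NAND b))) XOR d) NAND ((((c NAND b) NAND (a AND (c NAND b))) XOR d) NAND d))) AND d) XOR (((c NAND b) NAND (a AND (c NAND b))) XOR d)
At a=0, b=0, c=0, d=1: circuit gives 0, formula gives 0.
At a=0, b=0, c=0, d=0: circuit gives 1, formula gives 1.
Agrees on all 16 inputs.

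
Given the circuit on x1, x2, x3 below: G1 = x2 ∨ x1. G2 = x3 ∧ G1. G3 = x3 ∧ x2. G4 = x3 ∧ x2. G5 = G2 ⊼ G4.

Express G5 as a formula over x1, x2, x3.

(x3 ∧ (x2 ∨ x1)) ⊼ (x3 ∧ x2)

G1 = x2 ∨ x1
G2 = x3 ∧ G1 = x3 ∧ (x2 ∨ x1)
G4 = x3 ∧ x2
G5 = G2 ⊼ G4 = (x3 ∧ (x2 ∨ x1)) ⊼ (x3 ∧ x2)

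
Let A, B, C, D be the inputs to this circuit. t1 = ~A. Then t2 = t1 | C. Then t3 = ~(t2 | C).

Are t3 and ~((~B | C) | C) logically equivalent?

No

t1 = ~A
t2 = t1 | C = ~A | C
t3 = ~(t2 | C) = ~((~A | C) | C)
At A=0, B=1, C=0, D=0: circuit gives 0, formula gives 1.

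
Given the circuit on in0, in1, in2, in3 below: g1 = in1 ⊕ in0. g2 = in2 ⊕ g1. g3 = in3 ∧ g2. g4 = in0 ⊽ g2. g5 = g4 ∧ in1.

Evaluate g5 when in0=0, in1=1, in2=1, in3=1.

1

g1 = 1 ⊕ 0 = 1
g2 = 1 ⊕ 1 = 0
g4 = 0 ⊽ 0 = 1
g5 = 1 ∧ 1 = 1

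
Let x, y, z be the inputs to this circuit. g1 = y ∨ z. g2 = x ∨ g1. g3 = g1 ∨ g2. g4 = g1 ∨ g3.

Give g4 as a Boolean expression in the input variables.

g1 = y ∨ z
g2 = x ∨ g1 = x ∨ (y ∨ z)
g3 = g1 ∨ g2 = (y ∨ z) ∨ (x ∨ (y ∨ z))
g4 = g1 ∨ g3 = (y ∨ z) ∨ ((y ∨ z) ∨ (x ∨ (y ∨ z)))

(y ∨ z) ∨ ((y ∨ z) ∨ (x ∨ (y ∨ z)))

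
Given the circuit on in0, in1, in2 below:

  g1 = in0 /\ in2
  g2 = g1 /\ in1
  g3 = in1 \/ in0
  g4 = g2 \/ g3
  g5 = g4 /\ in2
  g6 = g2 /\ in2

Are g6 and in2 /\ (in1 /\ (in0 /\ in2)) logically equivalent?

g1 = in0 /\ in2
g2 = g1 /\ in1 = (in0 /\ in2) /\ in1
g6 = g2 /\ in2 = ((in0 /\ in2) /\ in1) /\ in2
At in0=0, in1=0, in2=0: circuit gives 0, formula gives 0.
At in0=1, in1=1, in2=1: circuit gives 1, formula gives 1.
Agrees on all 8 inputs.

Yes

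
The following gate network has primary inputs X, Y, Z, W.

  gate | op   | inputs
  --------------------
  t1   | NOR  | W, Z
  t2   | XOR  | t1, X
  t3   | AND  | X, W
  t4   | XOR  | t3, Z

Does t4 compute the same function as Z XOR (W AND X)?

Yes

t3 = X AND W
t4 = t3 XOR Z = (X AND W) XOR Z
At X=0, Y=0, Z=0, W=0: circuit gives 0, formula gives 0.
At X=0, Y=0, Z=1, W=0: circuit gives 1, formula gives 1.
Agrees on all 16 inputs.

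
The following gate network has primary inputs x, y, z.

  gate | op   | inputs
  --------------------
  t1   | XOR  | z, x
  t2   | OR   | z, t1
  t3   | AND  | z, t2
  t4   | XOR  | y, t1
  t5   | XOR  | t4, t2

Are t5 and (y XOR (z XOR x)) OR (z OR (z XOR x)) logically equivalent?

t1 = z XOR x
t2 = z OR t1 = z OR (z XOR x)
t4 = y XOR t1 = y XOR (z XOR x)
t5 = t4 XOR t2 = (y XOR (z XOR x)) XOR (z OR (z XOR x))
At x=0, y=0, z=1: circuit gives 0, formula gives 1.

No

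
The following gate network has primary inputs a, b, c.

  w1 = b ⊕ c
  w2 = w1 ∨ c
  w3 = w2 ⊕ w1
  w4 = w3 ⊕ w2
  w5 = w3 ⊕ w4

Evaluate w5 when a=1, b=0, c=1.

1

w1 = 0 ⊕ 1 = 1
w2 = 1 ∨ 1 = 1
w3 = 1 ⊕ 1 = 0
w4 = 0 ⊕ 1 = 1
w5 = 0 ⊕ 1 = 1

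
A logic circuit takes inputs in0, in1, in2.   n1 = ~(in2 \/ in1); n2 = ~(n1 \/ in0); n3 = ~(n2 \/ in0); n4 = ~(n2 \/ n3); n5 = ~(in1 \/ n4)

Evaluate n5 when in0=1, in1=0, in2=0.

0

n1 = ~(0 \/ 0) = 1
n2 = ~(1 \/ 1) = 0
n3 = ~(0 \/ 1) = 0
n4 = ~(0 \/ 0) = 1
n5 = ~(0 \/ 1) = 0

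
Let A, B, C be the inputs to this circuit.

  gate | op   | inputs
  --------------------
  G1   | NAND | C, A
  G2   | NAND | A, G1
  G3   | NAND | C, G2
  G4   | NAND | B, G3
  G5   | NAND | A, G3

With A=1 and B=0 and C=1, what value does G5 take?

G1 = 1 NAND 1 = 0
G2 = 1 NAND 0 = 1
G3 = 1 NAND 1 = 0
G5 = 1 NAND 0 = 1

1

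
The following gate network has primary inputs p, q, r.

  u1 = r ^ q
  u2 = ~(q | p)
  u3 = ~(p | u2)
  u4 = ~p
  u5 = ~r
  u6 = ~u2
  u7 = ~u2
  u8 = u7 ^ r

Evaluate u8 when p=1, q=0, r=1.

u2 = ~(0 | 1) = 0
u7 = ~0 = 1
u8 = 1 ^ 1 = 0

0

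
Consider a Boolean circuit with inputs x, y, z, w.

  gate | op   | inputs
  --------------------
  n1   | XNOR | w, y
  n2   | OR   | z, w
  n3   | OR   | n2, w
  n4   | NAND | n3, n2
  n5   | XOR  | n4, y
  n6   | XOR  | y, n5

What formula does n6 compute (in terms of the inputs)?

y XOR ((((z OR w) OR w) NAND (z OR w)) XOR y)

n2 = z OR w
n3 = n2 OR w = (z OR w) OR w
n4 = n3 NAND n2 = ((z OR w) OR w) NAND (z OR w)
n5 = n4 XOR y = (((z OR w) OR w) NAND (z OR w)) XOR y
n6 = y XOR n5 = y XOR ((((z OR w) OR w) NAND (z OR w)) XOR y)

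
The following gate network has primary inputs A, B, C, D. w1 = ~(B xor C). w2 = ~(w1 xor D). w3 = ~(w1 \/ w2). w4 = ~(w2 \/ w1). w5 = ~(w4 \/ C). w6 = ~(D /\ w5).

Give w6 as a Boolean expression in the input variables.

~(D /\ (~((~((~((~(B xor C)) xor D)) \/ (~(B xor C)))) \/ C)))

w1 = ~(B xor C)
w2 = ~(w1 xor D) = ~((~(B xor C)) xor D)
w4 = ~(w2 \/ w1) = ~((~((~(B xor C)) xor D)) \/ (~(B xor C)))
w5 = ~(w4 \/ C) = ~((~((~((~(B xor C)) xor D)) \/ (~(B xor C)))) \/ C)
w6 = ~(D /\ w5) = ~(D /\ (~((~((~((~(B xor C)) xor D)) \/ (~(B xor C)))) \/ C)))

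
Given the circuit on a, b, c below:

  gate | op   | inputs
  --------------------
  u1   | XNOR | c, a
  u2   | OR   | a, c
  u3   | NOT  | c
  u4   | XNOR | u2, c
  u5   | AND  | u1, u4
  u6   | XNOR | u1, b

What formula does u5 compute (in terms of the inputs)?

u1 = c XNOR a
u2 = a OR c
u4 = u2 XNOR c = (a OR c) XNOR c
u5 = u1 AND u4 = (c XNOR a) AND ((a OR c) XNOR c)

(c XNOR a) AND ((a OR c) XNOR c)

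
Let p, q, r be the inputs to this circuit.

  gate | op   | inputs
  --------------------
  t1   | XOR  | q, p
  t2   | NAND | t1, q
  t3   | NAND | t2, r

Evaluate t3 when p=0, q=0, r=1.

0

t1 = 0 XOR 0 = 0
t2 = 0 NAND 0 = 1
t3 = 1 NAND 1 = 0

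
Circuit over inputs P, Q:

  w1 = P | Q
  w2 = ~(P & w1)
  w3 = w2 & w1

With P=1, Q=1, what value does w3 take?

w1 = 1 | 1 = 1
w2 = ~(1 & 1) = 0
w3 = 0 & 1 = 0

0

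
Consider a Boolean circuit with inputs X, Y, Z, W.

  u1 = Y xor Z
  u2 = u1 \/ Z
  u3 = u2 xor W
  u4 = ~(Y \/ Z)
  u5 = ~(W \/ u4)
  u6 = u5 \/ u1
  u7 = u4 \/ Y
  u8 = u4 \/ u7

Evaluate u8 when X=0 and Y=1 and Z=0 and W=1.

u4 = ~(1 \/ 0) = 0
u7 = 0 \/ 1 = 1
u8 = 0 \/ 1 = 1

1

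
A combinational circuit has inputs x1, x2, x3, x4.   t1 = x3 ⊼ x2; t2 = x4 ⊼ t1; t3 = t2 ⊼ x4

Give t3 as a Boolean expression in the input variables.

t1 = x3 ⊼ x2
t2 = x4 ⊼ t1 = x4 ⊼ (x3 ⊼ x2)
t3 = t2 ⊼ x4 = (x4 ⊼ (x3 ⊼ x2)) ⊼ x4

(x4 ⊼ (x3 ⊼ x2)) ⊼ x4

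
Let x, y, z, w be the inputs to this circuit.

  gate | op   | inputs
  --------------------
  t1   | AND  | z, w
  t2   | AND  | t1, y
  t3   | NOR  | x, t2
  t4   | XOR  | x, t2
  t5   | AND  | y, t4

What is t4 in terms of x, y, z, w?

t1 = z AND w
t2 = t1 AND y = (z AND w) AND y
t4 = x XOR t2 = x XOR ((z AND w) AND y)

x XOR ((z AND w) AND y)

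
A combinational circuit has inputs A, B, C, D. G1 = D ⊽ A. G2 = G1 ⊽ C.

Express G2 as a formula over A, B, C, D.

(D ⊽ A) ⊽ C

G1 = D ⊽ A
G2 = G1 ⊽ C = (D ⊽ A) ⊽ C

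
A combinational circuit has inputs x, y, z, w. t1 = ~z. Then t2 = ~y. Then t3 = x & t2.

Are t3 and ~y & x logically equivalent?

t2 = ~y
t3 = x & t2 = x & ~y
At x=0, y=0, z=0, w=0: circuit gives 0, formula gives 0.
At x=1, y=0, z=0, w=0: circuit gives 1, formula gives 1.
Agrees on all 16 inputs.

Yes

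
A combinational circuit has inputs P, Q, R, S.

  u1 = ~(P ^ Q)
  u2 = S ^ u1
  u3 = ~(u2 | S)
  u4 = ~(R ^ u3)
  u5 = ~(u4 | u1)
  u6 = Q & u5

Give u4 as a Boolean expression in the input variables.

~(R ^ (~((S ^ (~(P ^ Q))) | S)))

u1 = ~(P ^ Q)
u2 = S ^ u1 = S ^ (~(P ^ Q))
u3 = ~(u2 | S) = ~((S ^ (~(P ^ Q))) | S)
u4 = ~(R ^ u3) = ~(R ^ (~((S ^ (~(P ^ Q))) | S)))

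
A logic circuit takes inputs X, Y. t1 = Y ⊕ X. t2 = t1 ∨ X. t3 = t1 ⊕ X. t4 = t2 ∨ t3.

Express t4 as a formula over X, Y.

((Y ⊕ X) ∨ X) ∨ ((Y ⊕ X) ⊕ X)

t1 = Y ⊕ X
t2 = t1 ∨ X = (Y ⊕ X) ∨ X
t3 = t1 ⊕ X = (Y ⊕ X) ⊕ X
t4 = t2 ∨ t3 = ((Y ⊕ X) ∨ X) ∨ ((Y ⊕ X) ⊕ X)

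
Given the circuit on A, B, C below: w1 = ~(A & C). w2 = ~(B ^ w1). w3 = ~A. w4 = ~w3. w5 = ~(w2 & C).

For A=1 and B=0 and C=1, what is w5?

w1 = ~(1 & 1) = 0
w2 = ~(0 ^ 0) = 1
w5 = ~(1 & 1) = 0

0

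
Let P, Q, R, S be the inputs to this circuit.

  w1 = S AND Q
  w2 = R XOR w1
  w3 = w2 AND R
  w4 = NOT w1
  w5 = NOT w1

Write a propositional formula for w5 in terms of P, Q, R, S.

NOT (S AND Q)

w1 = S AND Q
w5 = NOT w1 = NOT (S AND Q)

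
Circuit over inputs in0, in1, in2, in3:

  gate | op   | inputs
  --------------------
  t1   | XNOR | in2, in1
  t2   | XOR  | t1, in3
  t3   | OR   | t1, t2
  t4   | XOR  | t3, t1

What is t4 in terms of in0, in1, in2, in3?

((in2 XNOR in1) OR ((in2 XNOR in1) XOR in3)) XOR (in2 XNOR in1)

t1 = in2 XNOR in1
t2 = t1 XOR in3 = (in2 XNOR in1) XOR in3
t3 = t1 OR t2 = (in2 XNOR in1) OR ((in2 XNOR in1) XOR in3)
t4 = t3 XOR t1 = ((in2 XNOR in1) OR ((in2 XNOR in1) XOR in3)) XOR (in2 XNOR in1)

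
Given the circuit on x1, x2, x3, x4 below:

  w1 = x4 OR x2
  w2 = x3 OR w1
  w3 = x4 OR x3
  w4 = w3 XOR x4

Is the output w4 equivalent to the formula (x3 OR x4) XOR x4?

w3 = x4 OR x3
w4 = w3 XOR x4 = (x4 OR x3) XOR x4
At x1=0, x2=0, x3=0, x4=0: circuit gives 0, formula gives 0.
At x1=0, x2=0, x3=1, x4=0: circuit gives 1, formula gives 1.
Agrees on all 16 inputs.

Yes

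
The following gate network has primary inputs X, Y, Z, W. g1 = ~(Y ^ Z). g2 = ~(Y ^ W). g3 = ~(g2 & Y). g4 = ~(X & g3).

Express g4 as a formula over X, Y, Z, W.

g2 = ~(Y ^ W)
g3 = ~(g2 & Y) = ~((~(Y ^ W)) & Y)
g4 = ~(X & g3) = ~(X & (~((~(Y ^ W)) & Y)))

~(X & (~((~(Y ^ W)) & Y)))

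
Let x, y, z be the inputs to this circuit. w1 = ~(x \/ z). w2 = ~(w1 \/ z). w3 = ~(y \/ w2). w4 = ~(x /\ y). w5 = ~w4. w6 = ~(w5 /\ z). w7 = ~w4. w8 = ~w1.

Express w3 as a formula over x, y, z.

~(y \/ (~((~(x \/ z)) \/ z)))

w1 = ~(x \/ z)
w2 = ~(w1 \/ z) = ~((~(x \/ z)) \/ z)
w3 = ~(y \/ w2) = ~(y \/ (~((~(x \/ z)) \/ z)))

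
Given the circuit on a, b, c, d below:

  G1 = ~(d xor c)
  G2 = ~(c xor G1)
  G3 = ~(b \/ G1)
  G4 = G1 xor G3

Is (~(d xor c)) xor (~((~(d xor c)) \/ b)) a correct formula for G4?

Yes

G1 = ~(d xor c)
G3 = ~(b \/ G1) = ~(b \/ (~(d xor c)))
G4 = G1 xor G3 = (~(d xor c)) xor (~(b \/ (~(d xor c))))
At a=0, b=1, c=0, d=1: circuit gives 0, formula gives 0.
At a=0, b=0, c=0, d=0: circuit gives 1, formula gives 1.
Agrees on all 16 inputs.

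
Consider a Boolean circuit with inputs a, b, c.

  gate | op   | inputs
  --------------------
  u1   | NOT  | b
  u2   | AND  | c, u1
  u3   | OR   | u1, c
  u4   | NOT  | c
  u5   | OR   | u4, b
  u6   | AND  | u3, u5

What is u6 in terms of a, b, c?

(NOT b OR c) AND (NOT c OR b)

u1 = NOT b
u3 = u1 OR c = NOT b OR c
u4 = NOT c
u5 = u4 OR b = NOT c OR b
u6 = u3 AND u5 = (NOT b OR c) AND (NOT c OR b)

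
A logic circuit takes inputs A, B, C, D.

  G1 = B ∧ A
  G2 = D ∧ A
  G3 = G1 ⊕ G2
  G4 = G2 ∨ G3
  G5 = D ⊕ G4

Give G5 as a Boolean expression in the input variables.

G1 = B ∧ A
G2 = D ∧ A
G3 = G1 ⊕ G2 = (B ∧ A) ⊕ (D ∧ A)
G4 = G2 ∨ G3 = (D ∧ A) ∨ ((B ∧ A) ⊕ (D ∧ A))
G5 = D ⊕ G4 = D ⊕ ((D ∧ A) ∨ ((B ∧ A) ⊕ (D ∧ A)))

D ⊕ ((D ∧ A) ∨ ((B ∧ A) ⊕ (D ∧ A)))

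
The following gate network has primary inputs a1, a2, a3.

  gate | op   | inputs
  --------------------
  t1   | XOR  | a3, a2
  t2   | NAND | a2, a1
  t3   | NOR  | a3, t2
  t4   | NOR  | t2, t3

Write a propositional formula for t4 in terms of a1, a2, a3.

t2 = a2 NAND a1
t3 = a3 NOR t2 = a3 NOR (a2 NAND a1)
t4 = t2 NOR t3 = (a2 NAND a1) NOR (a3 NOR (a2 NAND a1))

(a2 NAND a1) NOR (a3 NOR (a2 NAND a1))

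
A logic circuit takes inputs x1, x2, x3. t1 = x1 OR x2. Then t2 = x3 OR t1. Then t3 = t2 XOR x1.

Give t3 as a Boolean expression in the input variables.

t1 = x1 OR x2
t2 = x3 OR t1 = x3 OR (x1 OR x2)
t3 = t2 XOR x1 = (x3 OR (x1 OR x2)) XOR x1

(x3 OR (x1 OR x2)) XOR x1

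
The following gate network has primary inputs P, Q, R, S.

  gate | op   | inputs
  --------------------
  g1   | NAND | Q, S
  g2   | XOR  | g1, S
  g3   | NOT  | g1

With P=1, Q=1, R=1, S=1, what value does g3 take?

g1 = 1 NAND 1 = 0
g3 = NOT 0 = 1

1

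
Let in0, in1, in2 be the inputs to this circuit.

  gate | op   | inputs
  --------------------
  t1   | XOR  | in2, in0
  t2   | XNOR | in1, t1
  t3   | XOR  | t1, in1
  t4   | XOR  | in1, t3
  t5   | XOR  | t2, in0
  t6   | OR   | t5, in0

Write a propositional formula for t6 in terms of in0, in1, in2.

t1 = in2 XOR in0
t2 = in1 XNOR t1 = in1 XNOR (in2 XOR in0)
t5 = t2 XOR in0 = (in1 XNOR (in2 XOR in0)) XOR in0
t6 = t5 OR in0 = ((in1 XNOR (in2 XOR in0)) XOR in0) OR in0

((in1 XNOR (in2 XOR in0)) XOR in0) OR in0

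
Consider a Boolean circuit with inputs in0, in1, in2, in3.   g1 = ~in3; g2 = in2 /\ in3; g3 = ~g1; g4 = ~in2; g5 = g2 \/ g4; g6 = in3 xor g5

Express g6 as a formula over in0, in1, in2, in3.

g2 = in2 /\ in3
g4 = ~in2
g5 = g2 \/ g4 = (in2 /\ in3) \/ ~in2
g6 = in3 xor g5 = in3 xor ((in2 /\ in3) \/ ~in2)

in3 xor ((in2 /\ in3) \/ ~in2)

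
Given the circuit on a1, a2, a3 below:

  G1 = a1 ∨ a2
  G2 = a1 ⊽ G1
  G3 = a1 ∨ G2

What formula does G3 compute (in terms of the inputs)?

G1 = a1 ∨ a2
G2 = a1 ⊽ G1 = a1 ⊽ (a1 ∨ a2)
G3 = a1 ∨ G2 = a1 ∨ (a1 ⊽ (a1 ∨ a2))

a1 ∨ (a1 ⊽ (a1 ∨ a2))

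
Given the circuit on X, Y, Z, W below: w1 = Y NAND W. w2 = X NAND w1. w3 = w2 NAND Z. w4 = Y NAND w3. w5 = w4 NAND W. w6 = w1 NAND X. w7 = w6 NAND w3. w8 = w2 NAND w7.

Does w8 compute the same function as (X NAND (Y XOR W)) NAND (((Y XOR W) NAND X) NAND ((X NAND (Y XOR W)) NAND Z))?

No

w1 = Y NAND W
w2 = X NAND w1 = X NAND (Y NAND W)
w3 = w2 NAND Z = (X NAND (Y NAND W)) NAND Z
w6 = w1 NAND X = (Y NAND W) NAND X
w7 = w6 NAND w3 = ((Y NAND W) NAND X) NAND ((X NAND (Y NAND W)) NAND Z)
w8 = w2 NAND w7 = (X NAND (Y NAND W)) NAND (((Y NAND W) NAND X) NAND ((X NAND (Y NAND W)) NAND Z))
At X=1, Y=0, Z=1, W=0: circuit gives 1, formula gives 0.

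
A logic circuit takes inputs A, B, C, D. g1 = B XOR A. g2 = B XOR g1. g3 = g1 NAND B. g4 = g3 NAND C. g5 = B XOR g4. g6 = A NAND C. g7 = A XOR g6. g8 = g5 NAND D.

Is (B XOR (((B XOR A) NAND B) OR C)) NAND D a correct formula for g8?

No

g1 = B XOR A
g3 = g1 NAND B = (B XOR A) NAND B
g4 = g3 NAND C = ((B XOR A) NAND B) NAND C
g5 = B XOR g4 = B XOR (((B XOR A) NAND B) NAND C)
g8 = g5 NAND D = (B XOR (((B XOR A) NAND B) NAND C)) NAND D
At A=0, B=0, C=1, D=1: circuit gives 1, formula gives 0.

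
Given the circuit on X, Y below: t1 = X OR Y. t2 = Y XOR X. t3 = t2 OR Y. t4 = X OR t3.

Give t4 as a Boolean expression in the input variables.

X OR ((Y XOR X) OR Y)

t2 = Y XOR X
t3 = t2 OR Y = (Y XOR X) OR Y
t4 = X OR t3 = X OR ((Y XOR X) OR Y)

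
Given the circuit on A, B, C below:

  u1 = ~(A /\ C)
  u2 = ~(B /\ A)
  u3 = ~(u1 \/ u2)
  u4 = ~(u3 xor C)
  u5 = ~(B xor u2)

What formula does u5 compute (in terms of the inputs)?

u2 = ~(B /\ A)
u5 = ~(B xor u2) = ~(B xor (~(B /\ A)))

~(B xor (~(B /\ A)))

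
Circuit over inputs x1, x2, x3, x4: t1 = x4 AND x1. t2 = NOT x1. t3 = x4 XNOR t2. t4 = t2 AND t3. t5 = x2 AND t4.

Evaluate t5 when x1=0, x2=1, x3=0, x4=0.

0

t2 = NOT 0 = 1
t3 = 0 XNOR 1 = 0
t4 = 1 AND 0 = 0
t5 = 1 AND 0 = 0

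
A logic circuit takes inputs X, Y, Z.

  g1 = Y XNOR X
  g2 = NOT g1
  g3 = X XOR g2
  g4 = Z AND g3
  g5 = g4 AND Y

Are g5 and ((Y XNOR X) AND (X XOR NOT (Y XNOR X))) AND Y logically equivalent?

g1 = Y XNOR X
g2 = NOT g1 = NOT (Y XNOR X)
g3 = X XOR g2 = X XOR NOT (Y XNOR X)
g4 = Z AND g3 = Z AND (X XOR NOT (Y XNOR X))
g5 = g4 AND Y = (Z AND (X XOR NOT (Y XNOR X))) AND Y
At X=0, Y=1, Z=1: circuit gives 1, formula gives 0.

No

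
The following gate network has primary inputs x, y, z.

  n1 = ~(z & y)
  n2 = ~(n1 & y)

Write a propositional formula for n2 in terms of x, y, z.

~((~(z & y)) & y)

n1 = ~(z & y)
n2 = ~(n1 & y) = ~((~(z & y)) & y)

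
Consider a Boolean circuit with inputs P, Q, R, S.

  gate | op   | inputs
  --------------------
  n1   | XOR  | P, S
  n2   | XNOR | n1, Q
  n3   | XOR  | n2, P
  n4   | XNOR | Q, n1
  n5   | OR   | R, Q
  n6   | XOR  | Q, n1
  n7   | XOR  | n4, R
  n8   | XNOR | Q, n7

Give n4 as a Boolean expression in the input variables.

Q XNOR (P XOR S)

n1 = P XOR S
n4 = Q XNOR n1 = Q XNOR (P XOR S)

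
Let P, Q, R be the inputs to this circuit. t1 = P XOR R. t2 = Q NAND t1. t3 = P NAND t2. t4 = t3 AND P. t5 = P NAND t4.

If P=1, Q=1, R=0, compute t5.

0

t1 = 1 XOR 0 = 1
t2 = 1 NAND 1 = 0
t3 = 1 NAND 0 = 1
t4 = 1 AND 1 = 1
t5 = 1 NAND 1 = 0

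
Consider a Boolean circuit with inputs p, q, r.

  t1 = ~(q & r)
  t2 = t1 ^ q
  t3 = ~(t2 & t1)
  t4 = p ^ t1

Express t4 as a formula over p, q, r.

p ^ (~(q & r))

t1 = ~(q & r)
t4 = p ^ t1 = p ^ (~(q & r))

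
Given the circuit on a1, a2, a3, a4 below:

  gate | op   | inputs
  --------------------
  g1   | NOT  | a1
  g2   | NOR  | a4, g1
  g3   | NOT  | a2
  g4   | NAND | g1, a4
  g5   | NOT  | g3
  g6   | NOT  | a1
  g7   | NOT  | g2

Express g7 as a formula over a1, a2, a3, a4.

g1 = NOT a1
g2 = a4 NOR g1 = a4 NOR NOT a1
g7 = NOT g2 = NOT (a4 NOR NOT a1)

NOT (a4 NOR NOT a1)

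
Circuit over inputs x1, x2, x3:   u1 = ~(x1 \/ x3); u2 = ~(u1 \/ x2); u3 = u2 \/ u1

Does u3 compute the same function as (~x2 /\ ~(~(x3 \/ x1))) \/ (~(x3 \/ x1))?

Yes

u1 = ~(x1 \/ x3)
u2 = ~(u1 \/ x2) = ~((~(x1 \/ x3)) \/ x2)
u3 = u2 \/ u1 = (~((~(x1 \/ x3)) \/ x2)) \/ (~(x1 \/ x3))
At x1=0, x2=1, x3=1: circuit gives 0, formula gives 0.
At x1=0, x2=0, x3=0: circuit gives 1, formula gives 1.
Agrees on all 8 inputs.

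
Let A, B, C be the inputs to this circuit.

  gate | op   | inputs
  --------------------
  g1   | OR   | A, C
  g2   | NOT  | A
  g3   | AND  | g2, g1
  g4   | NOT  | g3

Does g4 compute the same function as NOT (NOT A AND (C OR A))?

g1 = A OR C
g2 = NOT A
g3 = g2 AND g1 = NOT A AND (A OR C)
g4 = NOT g3 = NOT (NOT A AND (A OR C))
At A=0, B=0, C=1: circuit gives 0, formula gives 0.
At A=0, B=0, C=0: circuit gives 1, formula gives 1.
Agrees on all 8 inputs.

Yes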